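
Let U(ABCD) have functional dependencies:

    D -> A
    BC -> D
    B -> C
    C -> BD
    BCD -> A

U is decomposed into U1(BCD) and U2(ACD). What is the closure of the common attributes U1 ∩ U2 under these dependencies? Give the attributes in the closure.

ABCD

U1 ∩ U2 = {CD}.
D → A applies, adding A
C → BD applies, adding B
Closure: {ABCD}.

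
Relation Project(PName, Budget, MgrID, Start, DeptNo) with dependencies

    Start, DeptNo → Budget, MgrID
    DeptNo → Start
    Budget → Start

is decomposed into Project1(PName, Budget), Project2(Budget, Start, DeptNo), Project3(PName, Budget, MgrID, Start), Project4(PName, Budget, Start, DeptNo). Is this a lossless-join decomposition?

No

Chase test. Columns are PName, Budget, MgrID, Start, DeptNo; row i has aⱼ where attribute j ∈ Projecti, else bᵢⱼ.
Initial tableau (one row per fragment):
  row 1: a1 a2 b13 b14 b15
  row 2: b21 a2 b23 a4 a5
  row 3: a1 a2 a3 a4 b35
  row 4: a1 a2 b43 a4 a5
Rows 2 and 4 agree on Start, DeptNo; apply Start, DeptNo→Budget, MgrID and equate their Budget, MgrID entries.
Rows 1 and 2 agree on Budget; apply Budget→Start and equate their Start entries.
No row becomes fully distinguished — the join is lossy.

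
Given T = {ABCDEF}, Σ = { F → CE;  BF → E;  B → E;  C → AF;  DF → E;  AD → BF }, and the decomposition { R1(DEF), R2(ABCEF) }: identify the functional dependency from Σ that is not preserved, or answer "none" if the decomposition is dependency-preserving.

Check AD → BF: no single fragment contains all of {ABDF}, and the restricted closure of {AD} across the fragments never reaches {BF}.
F → CE is preserved.
BF → E is preserved.
B → E is preserved.
C → AF is preserved.
DF → E is preserved.

AD → BF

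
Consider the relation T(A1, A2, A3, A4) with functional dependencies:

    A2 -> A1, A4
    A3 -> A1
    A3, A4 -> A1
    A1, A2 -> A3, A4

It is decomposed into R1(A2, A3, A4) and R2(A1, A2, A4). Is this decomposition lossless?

Yes

Common attributes: R1 ∩ R2 = {A2, A4}.
Closure of {A2, A4}: A2 → A1, A4 applies, adding A1; A1, A2 → A3, A4 applies, adding A3. So (A2, A4)⁺ = {A1, A2, A3, A4}.
This closure contains every attribute of R1, so R1 ∩ R2 → R1. The join is lossless.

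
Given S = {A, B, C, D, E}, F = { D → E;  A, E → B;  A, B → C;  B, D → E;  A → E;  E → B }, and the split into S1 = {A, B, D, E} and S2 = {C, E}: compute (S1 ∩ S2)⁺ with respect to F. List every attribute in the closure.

B, E

S1 ∩ S2 = {E}.
E → B applies, adding B
Closure: {B, E}.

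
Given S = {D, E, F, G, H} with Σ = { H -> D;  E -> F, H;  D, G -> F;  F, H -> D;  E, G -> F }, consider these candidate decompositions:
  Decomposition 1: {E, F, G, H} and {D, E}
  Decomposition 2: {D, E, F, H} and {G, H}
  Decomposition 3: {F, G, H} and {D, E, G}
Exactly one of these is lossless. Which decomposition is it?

Decomposition 1: common = {E}, closure = {D, E, F, H} → lossless.
Decomposition 2: common = {H}, closure = {D, H} → lossy.
Decomposition 3: common = {G}, closure = {G} → lossy.

Decomposition 1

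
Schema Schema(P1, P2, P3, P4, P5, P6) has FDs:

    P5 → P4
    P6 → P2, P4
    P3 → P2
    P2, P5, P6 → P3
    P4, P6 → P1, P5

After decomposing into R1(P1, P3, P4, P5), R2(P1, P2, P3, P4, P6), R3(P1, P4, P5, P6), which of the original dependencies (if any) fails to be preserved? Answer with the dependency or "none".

none

P5 → P4 lies within R1.
P6 → P2, P4 lies within R2.
P3 → P2 lies within R2.
P2, P5, P6 → P3: restricted closure across fragments reaches P3.
P4, P6 → P1, P5 lies within R3.
Every dependency is enforceable on the fragments, so the decomposition is dependency-preserving.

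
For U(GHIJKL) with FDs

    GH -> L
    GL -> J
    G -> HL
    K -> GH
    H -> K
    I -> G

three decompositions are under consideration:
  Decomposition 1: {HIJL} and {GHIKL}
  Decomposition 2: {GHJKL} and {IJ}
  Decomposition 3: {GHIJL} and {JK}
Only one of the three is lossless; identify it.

Decomposition 1: common = {HIL}, closure = {GHIJKL} → lossless.
Decomposition 2: common = {J}, closure = {J} → lossy.
Decomposition 3: common = {J}, closure = {J} → lossy.

Decomposition 1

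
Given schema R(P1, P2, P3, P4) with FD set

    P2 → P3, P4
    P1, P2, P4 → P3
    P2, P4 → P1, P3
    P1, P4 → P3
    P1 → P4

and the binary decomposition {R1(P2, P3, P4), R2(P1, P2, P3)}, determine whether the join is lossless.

Common attributes: R1 ∩ R2 = {P2, P3}.
Closure of {P2, P3}: P2 → P3, P4 applies, adding P4; P2, P4 → P1, P3 applies, adding P1. So (P2, P3)⁺ = {P1, P2, P3, P4}.
This closure contains every attribute of R1, so R1 ∩ R2 → R1. The join is lossless.

Yes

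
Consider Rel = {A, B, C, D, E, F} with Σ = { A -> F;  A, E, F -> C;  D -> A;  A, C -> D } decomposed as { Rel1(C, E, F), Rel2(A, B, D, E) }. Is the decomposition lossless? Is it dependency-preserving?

Lossless test: (E)⁺ = {E}, which is a superkey of neither fragment — lossy.
Dependency preservation: the restricted closure of {A} across the fragments never reaches {F}, so A → F cannot be enforced without a join — not preserved.

lossy and not dependency-preserving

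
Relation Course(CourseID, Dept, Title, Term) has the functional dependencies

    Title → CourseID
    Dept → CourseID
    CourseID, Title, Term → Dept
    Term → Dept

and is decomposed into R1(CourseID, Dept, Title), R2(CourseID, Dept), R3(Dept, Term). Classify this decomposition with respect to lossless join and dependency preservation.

Lossless test (chase): Rows 1 and 3 agree on Dept; apply Dept→CourseID and equate their CourseID entries. No row becomes fully distinguished — the join is lossy.
Dependency preservation: CourseID, Title, Term → Dept is not contained in any single fragment, but the restricted closure of its left-hand side across the fragments still reaches the right-hand side; the remaining FDs each lie inside some fragment. All dependencies are preserved.

lossy but dependency-preserving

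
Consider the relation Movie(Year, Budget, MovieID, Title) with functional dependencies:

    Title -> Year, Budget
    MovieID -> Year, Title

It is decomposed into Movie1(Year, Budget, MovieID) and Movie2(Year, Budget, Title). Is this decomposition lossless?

Common attributes: Movie1 ∩ Movie2 = {Year, Budget}.
No dependency enlarges {Year, Budget}, so (Year, Budget)⁺ = {Year, Budget}.
The closure contains neither all of Movie1 = {Year, Budget, MovieID} nor all of Movie2 = {Year, Budget, Title}, so the common attributes are not a superkey of either fragment. The join is lossy.

No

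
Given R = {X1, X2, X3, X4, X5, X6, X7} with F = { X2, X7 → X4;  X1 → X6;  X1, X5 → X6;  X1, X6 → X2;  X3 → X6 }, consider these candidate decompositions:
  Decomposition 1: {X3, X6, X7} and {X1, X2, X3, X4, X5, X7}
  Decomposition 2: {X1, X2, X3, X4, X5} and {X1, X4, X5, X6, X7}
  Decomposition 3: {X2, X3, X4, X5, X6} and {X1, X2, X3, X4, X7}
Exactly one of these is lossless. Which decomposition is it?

Decomposition 1

Decomposition 1: common = {X3, X7}, closure = {X3, X6, X7} → lossless.
Decomposition 2: common = {X1, X4, X5}, closure = {X1, X2, X4, X5, X6} → lossy.
Decomposition 3: common = {X2, X3, X4}, closure = {X2, X3, X4, X6} → lossy.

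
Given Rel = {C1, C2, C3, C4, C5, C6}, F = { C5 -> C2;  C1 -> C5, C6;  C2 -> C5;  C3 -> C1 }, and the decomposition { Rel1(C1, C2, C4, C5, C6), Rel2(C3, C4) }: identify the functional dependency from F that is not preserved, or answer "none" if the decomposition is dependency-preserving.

C3 -> C1

Check C3 → C1: no single fragment contains all of {C1, C3}, and the restricted closure of {C3} across the fragments never reaches {C1}.
C5 → C2 is preserved.
C1 → C5, C6 is preserved.
C2 → C5 is preserved.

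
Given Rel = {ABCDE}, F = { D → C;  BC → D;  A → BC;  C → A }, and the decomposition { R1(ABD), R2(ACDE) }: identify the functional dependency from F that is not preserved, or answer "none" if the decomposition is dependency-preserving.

D → C lies within R2.
BC → D: restricted closure across fragments reaches D.
A → BC: restricted closure across fragments reaches BC.
C → A lies within R2.
Every dependency is enforceable on the fragments, so the decomposition is dependency-preserving.

none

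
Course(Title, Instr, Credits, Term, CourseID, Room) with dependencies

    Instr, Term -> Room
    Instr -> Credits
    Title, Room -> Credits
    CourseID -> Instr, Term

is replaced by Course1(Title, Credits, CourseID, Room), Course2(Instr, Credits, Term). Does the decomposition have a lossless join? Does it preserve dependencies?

lossy and not dependency-preserving

Lossless test: (Credits)⁺ = {Credits}, which is a superkey of neither fragment — lossy.
Dependency preservation: the restricted closure of {Instr, Term} across the fragments never reaches {Room}, so Instr, Term → Room cannot be enforced without a join — not preserved.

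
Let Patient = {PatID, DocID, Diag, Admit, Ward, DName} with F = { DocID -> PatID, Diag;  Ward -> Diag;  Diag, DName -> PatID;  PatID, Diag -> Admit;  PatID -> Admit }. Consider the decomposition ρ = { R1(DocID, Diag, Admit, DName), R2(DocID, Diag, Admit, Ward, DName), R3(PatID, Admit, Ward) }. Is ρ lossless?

Chase test. Columns are PatID, DocID, Diag, Admit, Ward, DName; row i has aⱼ where attribute j ∈ Ri, else bᵢⱼ.
Initial tableau (one row per fragment):
  row 1: b11 a2 a3 a4 b15 a6
  row 2: b21 a2 a3 a4 a5 a6
  row 3: a1 b32 b33 a4 a5 b36
Rows 1 and 2 agree on DocID; apply DocID→PatID, Diag and equate their PatID, Diag entries.
Rows 2 and 3 agree on Ward; apply Ward→Diag and equate their Diag entries.
No row becomes fully distinguished — the join is lossy.

No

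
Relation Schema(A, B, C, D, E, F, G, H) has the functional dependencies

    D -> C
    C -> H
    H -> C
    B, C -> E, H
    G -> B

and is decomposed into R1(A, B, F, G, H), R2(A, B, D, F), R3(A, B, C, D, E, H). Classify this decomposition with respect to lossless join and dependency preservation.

Lossless test (chase): Rows 2 and 3 agree on D; apply D→C and equate their C entries. Rows 2 and 3 agree on C; apply C→H and equate their H entries. Rows 1 and 2 agree on H; apply H→C and equate their C entries. Rows 1 and 2 agree on B, C; apply B, C→E, H and equate their E, H entries. Rows 1 and 3 agree on B, C; apply B, C→E, H and equate their E, H entries. No row becomes fully distinguished — the join is lossy.
Dependency preservation: every FD's attributes lie within a single fragment, so each can be enforced locally — preserved.

lossy but dependency-preserving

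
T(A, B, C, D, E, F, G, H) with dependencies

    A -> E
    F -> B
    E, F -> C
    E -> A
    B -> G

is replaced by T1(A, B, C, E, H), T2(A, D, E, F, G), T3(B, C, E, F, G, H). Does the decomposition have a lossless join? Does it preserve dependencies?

Lossless test (chase): Rows 2 and 3 agree on F; apply F→B and equate their B entries. Rows 2 and 3 agree on E, F; apply E, F→C and equate their C entries. Rows 1 and 3 agree on E; apply E→A and equate their A entries. Rows 1 and 2 agree on B; apply B→G and equate their G entries. No row becomes fully distinguished — the join is lossy.
Dependency preservation: every FD's attributes lie within a single fragment, so each can be enforced locally — preserved.

lossy but dependency-preserving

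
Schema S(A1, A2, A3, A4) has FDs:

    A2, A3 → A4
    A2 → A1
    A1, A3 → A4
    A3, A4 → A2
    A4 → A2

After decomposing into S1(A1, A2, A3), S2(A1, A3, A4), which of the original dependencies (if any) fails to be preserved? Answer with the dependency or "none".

A4 → A2

Check A4 → A2: no single fragment contains all of {A2, A4}, and the restricted closure of {A4} across the fragments never reaches {A2}.
A2, A3 → A4 is preserved.
A2 → A1 is preserved.
A1, A3 → A4 is preserved.
A3, A4 → A2 is preserved.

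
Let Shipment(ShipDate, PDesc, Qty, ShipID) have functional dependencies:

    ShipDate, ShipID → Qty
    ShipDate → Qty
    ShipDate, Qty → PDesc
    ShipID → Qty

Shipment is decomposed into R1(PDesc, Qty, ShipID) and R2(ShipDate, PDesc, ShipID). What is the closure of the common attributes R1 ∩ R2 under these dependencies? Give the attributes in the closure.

PDesc, Qty, ShipID

R1 ∩ R2 = {PDesc, ShipID}.
ShipID → Qty applies, adding Qty
Closure: {PDesc, Qty, ShipID}.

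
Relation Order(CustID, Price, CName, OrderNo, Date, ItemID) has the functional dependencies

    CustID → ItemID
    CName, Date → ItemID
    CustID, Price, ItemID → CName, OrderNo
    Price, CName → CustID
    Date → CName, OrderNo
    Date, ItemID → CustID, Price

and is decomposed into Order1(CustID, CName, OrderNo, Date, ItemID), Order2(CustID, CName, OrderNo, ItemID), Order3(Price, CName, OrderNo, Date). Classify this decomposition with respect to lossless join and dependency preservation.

Lossless test (chase): Rows 1 and 3 agree on CName, Date; apply CName, Date→ItemID and equate their ItemID entries. Rows 1 and 3 agree on Date, ItemID; apply Date, ItemID→CustID, Price and equate their CustID, Price entries. Row 1 is now all distinguished symbols — the join is lossless.
Dependency preservation: the restricted closure of {CustID, Price, ItemID} across the fragments never reaches {CName, OrderNo}, so CustID, Price, ItemID → CName, OrderNo cannot be enforced without a join — not preserved.

lossless but not dependency-preserving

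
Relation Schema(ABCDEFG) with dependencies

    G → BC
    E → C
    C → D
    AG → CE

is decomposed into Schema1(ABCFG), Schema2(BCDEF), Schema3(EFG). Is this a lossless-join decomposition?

Chase test. Columns are ABCDEFG; row i has aⱼ where attribute j ∈ Schemai, else bᵢⱼ.
Initial tableau (one row per fragment):
  row 1: a1 a2 a3 b14 b15 a6 a7
  row 2: b21 a2 a3 a4 a5 a6 b27
  row 3: b31 b32 b33 b34 a5 a6 a7
Rows 1 and 3 agree on G; apply G→BC and equate their BC entries.
Rows 1 and 2 agree on C; apply C→D and equate their D entries.
Rows 1 and 3 agree on C; apply C→D and equate their D entries.
No row becomes fully distinguished — the join is lossy.

No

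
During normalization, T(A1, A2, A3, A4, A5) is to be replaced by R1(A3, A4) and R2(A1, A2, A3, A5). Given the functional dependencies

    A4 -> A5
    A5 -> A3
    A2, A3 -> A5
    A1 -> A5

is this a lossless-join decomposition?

No

Common attributes: R1 ∩ R2 = {A3}.
No dependency enlarges {A3}, so (A3)⁺ = {A3}.
The closure contains neither all of R1 = {A3, A4} nor all of R2 = {A1, A2, A3, A5}, so the common attributes are not a superkey of either fragment. The join is lossy.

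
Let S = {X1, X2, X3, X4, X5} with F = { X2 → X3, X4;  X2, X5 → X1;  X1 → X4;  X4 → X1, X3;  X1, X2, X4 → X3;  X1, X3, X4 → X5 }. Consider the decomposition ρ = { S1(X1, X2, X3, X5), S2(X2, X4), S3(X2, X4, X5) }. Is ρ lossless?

Chase test. Columns are X1, X2, X3, X4, X5; row i has aⱼ where attribute j ∈ Si, else bᵢⱼ.
Initial tableau (one row per fragment):
  row 1: a1 a2 a3 b14 a5
  row 2: b21 a2 b23 a4 b25
  row 3: b31 a2 b33 a4 a5
Rows 1 and 2 agree on X2; apply X2→X3, X4 and equate their X3, X4 entries.
Rows 1 and 3 agree on X2; apply X2→X3, X4 and equate their X3, X4 entries.
Rows 1 and 3 agree on X2, X5; apply X2, X5→X1 and equate their X1 entries.
Rows 1 and 2 agree on X4; apply X4→X1, X3 and equate their X1, X3 entries.
Rows 1 and 2 agree on X1, X3, X4; apply X1, X3, X4→X5 and equate their X5 entries.
Row 1 is now all distinguished symbols — the join is lossless.

Yes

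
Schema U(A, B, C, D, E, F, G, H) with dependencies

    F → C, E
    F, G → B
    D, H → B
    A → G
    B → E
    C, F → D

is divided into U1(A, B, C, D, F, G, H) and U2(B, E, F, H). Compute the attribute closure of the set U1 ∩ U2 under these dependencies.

B, C, D, E, F, H

U1 ∩ U2 = {B, F, H}.
F → C, E applies, adding C, E
C, F → D applies, adding D
Closure: {B, C, D, E, F, H}.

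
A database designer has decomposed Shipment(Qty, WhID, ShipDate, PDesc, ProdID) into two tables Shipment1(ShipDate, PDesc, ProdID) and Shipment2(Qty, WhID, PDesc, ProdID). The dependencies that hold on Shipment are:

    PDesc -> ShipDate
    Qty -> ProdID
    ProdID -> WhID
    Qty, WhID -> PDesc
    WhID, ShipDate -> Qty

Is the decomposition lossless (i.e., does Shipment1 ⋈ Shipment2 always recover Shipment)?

Common attributes: Shipment1 ∩ Shipment2 = {PDesc, ProdID}.
Closure of {PDesc, ProdID}: PDesc → ShipDate applies, adding ShipDate; ProdID → WhID applies, adding WhID; WhID, ShipDate → Qty applies, adding Qty. So (PDesc, ProdID)⁺ = {Qty, WhID, ShipDate, PDesc, ProdID}.
This closure contains every attribute of Shipment1, so Shipment1 ∩ Shipment2 → Shipment1. The join is lossless.

Yes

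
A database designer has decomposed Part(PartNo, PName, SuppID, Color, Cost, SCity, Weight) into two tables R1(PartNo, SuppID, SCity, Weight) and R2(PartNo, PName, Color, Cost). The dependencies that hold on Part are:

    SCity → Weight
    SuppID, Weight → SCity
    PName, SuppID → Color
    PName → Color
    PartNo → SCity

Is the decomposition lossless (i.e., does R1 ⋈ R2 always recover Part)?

Common attributes: R1 ∩ R2 = {PartNo}.
Closure of {PartNo}: PartNo → SCity applies, adding SCity; SCity → Weight applies, adding Weight. So (PartNo)⁺ = {PartNo, SCity, Weight}.
The closure contains neither all of R1 = {PartNo, SuppID, SCity, Weight} nor all of R2 = {PartNo, PName, Color, Cost}, so the common attributes are not a superkey of either fragment. The join is lossy.

No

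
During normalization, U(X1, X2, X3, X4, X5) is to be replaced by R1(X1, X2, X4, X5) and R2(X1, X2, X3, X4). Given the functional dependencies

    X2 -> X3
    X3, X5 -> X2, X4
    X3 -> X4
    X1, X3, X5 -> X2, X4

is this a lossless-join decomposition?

Yes

Common attributes: R1 ∩ R2 = {X1, X2, X4}.
Closure of {X1, X2, X4}: X2 → X3 applies, adding X3. So (X1, X2, X4)⁺ = {X1, X2, X3, X4}.
This closure contains every attribute of R2, so R1 ∩ R2 → R2. The join is lossless.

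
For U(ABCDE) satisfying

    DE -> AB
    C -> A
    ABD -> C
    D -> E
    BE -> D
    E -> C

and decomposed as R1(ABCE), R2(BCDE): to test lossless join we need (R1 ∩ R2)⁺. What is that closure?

R1 ∩ R2 = {BCE}.
C → A applies, adding A
BE → D applies, adding D
Closure: {ABCDE}.

ABCDE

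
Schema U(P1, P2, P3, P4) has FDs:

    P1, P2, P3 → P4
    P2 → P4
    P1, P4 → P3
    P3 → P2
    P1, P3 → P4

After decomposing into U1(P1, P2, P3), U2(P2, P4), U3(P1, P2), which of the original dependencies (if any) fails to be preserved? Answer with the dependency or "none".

P1, P4 → P3

Check P1, P4 → P3: no single fragment contains all of {P1, P3, P4}, and the restricted closure of {P1, P4} across the fragments never reaches {P3}.
P1, P2, P3 → P4 is preserved.
P2 → P4 is preserved.
P3 → P2 is preserved.
P1, P3 → P4 is preserved.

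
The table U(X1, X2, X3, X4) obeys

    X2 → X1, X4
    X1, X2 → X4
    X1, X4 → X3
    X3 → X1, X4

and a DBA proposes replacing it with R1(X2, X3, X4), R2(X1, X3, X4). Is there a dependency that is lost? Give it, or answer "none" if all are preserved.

none

X2 → X1, X4: restricted closure across fragments reaches X1, X4.
X1, X2 → X4: restricted closure across fragments reaches X4.
X1, X4 → X3 lies within R2.
X3 → X1, X4 lies within R2.
Every dependency is enforceable on the fragments, so the decomposition is dependency-preserving.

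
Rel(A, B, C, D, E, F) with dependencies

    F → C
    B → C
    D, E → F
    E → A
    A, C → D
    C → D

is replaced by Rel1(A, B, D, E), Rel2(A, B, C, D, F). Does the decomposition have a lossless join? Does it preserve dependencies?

lossy and not dependency-preserving

Lossless test: (A, B, D)⁺ = {A, B, C, D}, which is a superkey of neither fragment — lossy.
Dependency preservation: the restricted closure of {D, E} across the fragments never reaches {F}, so D, E → F cannot be enforced without a join — not preserved.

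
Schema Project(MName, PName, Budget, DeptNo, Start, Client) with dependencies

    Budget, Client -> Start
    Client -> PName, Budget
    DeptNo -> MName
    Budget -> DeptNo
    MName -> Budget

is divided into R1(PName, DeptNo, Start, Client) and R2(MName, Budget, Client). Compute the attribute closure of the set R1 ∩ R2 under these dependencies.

MName, PName, Budget, DeptNo, Start, Client

R1 ∩ R2 = {Client}.
Client → PName, Budget applies, adding PName, Budget
Budget → DeptNo applies, adding DeptNo
Budget, Client → Start applies, adding Start
DeptNo → MName applies, adding MName
Closure: {MName, PName, Budget, DeptNo, Start, Client}.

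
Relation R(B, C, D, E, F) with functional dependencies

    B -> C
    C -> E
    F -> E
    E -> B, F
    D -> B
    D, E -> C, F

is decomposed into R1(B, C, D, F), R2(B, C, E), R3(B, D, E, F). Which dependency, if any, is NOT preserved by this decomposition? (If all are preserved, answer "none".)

none

B → C lies within R1.
C → E lies within R2.
F → E lies within R3.
E → B, F lies within R3.
D → B lies within R1.
D, E → C, F: restricted closure across fragments reaches C, F.
Every dependency is enforceable on the fragments, so the decomposition is dependency-preserving.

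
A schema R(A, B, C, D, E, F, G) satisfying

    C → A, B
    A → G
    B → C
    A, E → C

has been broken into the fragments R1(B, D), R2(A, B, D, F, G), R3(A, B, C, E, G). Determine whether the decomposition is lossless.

No

Chase test. Columns are A, B, C, D, E, F, G; row i has aⱼ where attribute j ∈ Ri, else bᵢⱼ.
Initial tableau (one row per fragment):
  row 1: b11 a2 b13 a4 b15 b16 b17
  row 2: a1 a2 b23 a4 b25 a6 a7
  row 3: a1 a2 a3 b34 a5 b36 a7
Rows 1 and 2 agree on B; apply B→C and equate their C entries.
Rows 1 and 3 agree on B; apply B→C and equate their C entries.
Rows 1 and 2 agree on C; apply C→A, B and equate their A, B entries.
Rows 1 and 2 agree on A; apply A→G and equate their G entries.
No row becomes fully distinguished — the join is lossy.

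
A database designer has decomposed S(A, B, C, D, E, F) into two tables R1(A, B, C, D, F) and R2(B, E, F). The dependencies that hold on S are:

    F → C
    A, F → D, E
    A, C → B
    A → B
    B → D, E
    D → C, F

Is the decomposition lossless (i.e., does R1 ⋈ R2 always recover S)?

Yes

Common attributes: R1 ∩ R2 = {B, F}.
Closure of {B, F}: F → C applies, adding C; B → D, E applies, adding D, E. So (B, F)⁺ = {B, C, D, E, F}.
This closure contains every attribute of R2, so R1 ∩ R2 → R2. The join is lossless.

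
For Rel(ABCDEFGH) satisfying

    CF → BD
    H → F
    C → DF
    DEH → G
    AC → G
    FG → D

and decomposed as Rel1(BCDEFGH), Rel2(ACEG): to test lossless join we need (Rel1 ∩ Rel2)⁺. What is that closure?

Rel1 ∩ Rel2 = {CEG}.
C → DF applies, adding DF
CF → BD applies, adding B
Closure: {BCDEFG}.

BCDEFG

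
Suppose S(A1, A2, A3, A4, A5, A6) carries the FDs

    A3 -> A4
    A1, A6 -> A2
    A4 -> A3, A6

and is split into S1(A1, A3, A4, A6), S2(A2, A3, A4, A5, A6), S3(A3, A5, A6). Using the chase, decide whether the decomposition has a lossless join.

Chase test. Columns are A1, A2, A3, A4, A5, A6; row i has aⱼ where attribute j ∈ Si, else bᵢⱼ.
Initial tableau (one row per fragment):
  row 1: a1 b12 a3 a4 b15 a6
  row 2: b21 a2 a3 a4 a5 a6
  row 3: b31 b32 a3 b34 a5 a6
Rows 1 and 3 agree on A3; apply A3→A4 and equate their A4 entries.
No row becomes fully distinguished — the join is lossy.

No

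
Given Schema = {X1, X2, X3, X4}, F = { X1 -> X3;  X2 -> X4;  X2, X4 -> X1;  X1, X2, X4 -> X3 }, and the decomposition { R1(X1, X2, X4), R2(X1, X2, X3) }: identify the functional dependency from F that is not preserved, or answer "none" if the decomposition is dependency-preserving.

none

X1 → X3 lies within R2.
X2 → X4 lies within R1.
X2, X4 → X1 lies within R1.
X1, X2, X4 → X3: restricted closure across fragments reaches X3.
Every dependency is enforceable on the fragments, so the decomposition is dependency-preserving.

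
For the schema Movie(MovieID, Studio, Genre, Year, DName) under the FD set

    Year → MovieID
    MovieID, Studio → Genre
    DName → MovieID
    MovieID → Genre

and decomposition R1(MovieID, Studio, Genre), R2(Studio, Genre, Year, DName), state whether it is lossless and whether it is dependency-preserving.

lossy and not dependency-preserving

Lossless test: (Studio, Genre)⁺ = {Studio, Genre}, which is a superkey of neither fragment — lossy.
Dependency preservation: the restricted closure of {Year} across the fragments never reaches {MovieID}, so Year → MovieID cannot be enforced without a join — not preserved.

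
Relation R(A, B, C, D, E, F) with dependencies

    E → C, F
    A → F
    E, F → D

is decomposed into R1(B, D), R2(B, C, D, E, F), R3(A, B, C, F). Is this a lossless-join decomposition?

No

Chase test. Columns are A, B, C, D, E, F; row i has aⱼ where attribute j ∈ Ri, else bᵢⱼ.
Initial tableau (one row per fragment):
  row 1: b11 a2 b13 a4 b15 b16
  row 2: b21 a2 a3 a4 a5 a6
  row 3: a1 a2 a3 b34 b35 a6
No row becomes fully distinguished — the join is lossy.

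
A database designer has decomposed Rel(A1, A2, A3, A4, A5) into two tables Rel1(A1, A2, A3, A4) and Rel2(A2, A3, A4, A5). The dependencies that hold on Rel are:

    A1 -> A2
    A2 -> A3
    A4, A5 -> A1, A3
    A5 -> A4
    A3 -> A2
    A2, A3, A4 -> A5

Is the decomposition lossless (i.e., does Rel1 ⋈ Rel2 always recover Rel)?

Yes

Common attributes: Rel1 ∩ Rel2 = {A2, A3, A4}.
Closure of {A2, A3, A4}: A2, A3, A4 → A5 applies, adding A5; A4, A5 → A1, A3 applies, adding A1. So (A2, A3, A4)⁺ = {A1, A2, A3, A4, A5}.
This closure contains every attribute of Rel1, so Rel1 ∩ Rel2 → Rel1. The join is lossless.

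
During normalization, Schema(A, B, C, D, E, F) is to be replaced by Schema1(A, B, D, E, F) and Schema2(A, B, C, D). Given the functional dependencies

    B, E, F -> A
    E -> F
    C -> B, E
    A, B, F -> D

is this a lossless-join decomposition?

Common attributes: Schema1 ∩ Schema2 = {A, B, D}.
No dependency enlarges {A, B, D}, so (A, B, D)⁺ = {A, B, D}.
The closure contains neither all of Schema1 = {A, B, D, E, F} nor all of Schema2 = {A, B, C, D}, so the common attributes are not a superkey of either fragment. The join is lossy.

No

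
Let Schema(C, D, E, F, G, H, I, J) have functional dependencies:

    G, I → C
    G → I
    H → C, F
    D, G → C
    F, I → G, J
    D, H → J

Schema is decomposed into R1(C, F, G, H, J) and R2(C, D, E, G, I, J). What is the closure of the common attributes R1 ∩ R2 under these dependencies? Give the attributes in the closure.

R1 ∩ R2 = {C, G, J}.
G → I applies, adding I
Closure: {C, G, I, J}.

C, G, I, J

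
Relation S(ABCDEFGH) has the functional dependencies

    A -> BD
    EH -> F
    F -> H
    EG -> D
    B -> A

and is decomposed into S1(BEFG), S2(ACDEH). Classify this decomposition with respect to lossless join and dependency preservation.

lossy and not dependency-preserving

Lossless test: (E)⁺ = {E}, which is a superkey of neither fragment — lossy.
Dependency preservation: the restricted closure of {A} across the fragments never reaches {BD}, so A → BD cannot be enforced without a join — not preserved.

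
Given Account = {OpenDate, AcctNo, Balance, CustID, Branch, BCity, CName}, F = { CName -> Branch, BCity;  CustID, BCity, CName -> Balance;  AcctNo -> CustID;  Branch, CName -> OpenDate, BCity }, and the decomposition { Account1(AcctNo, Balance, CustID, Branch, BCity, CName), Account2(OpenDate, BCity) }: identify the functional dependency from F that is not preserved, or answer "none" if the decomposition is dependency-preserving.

Branch, CName -> OpenDate, BCity

Check Branch, CName → OpenDate, BCity: no single fragment contains all of {OpenDate, Branch, BCity, CName}, and the restricted closure of {Branch, CName} across the fragments never reaches {OpenDate, BCity}.
CName → Branch, BCity is preserved.
CustID, BCity, CName → Balance is preserved.
AcctNo → CustID is preserved.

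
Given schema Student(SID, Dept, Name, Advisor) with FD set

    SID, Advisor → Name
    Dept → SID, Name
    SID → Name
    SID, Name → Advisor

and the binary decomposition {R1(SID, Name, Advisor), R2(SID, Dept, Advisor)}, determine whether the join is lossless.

Common attributes: R1 ∩ R2 = {SID, Advisor}.
Closure of {SID, Advisor}: SID, Advisor → Name applies, adding Name. So (SID, Advisor)⁺ = {SID, Name, Advisor}.
This closure contains every attribute of R1, so R1 ∩ R2 → R1. The join is lossless.

Yes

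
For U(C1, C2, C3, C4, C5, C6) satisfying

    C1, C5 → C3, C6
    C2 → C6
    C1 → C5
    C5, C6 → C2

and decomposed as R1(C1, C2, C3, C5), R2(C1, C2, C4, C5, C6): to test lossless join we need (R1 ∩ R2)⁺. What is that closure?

R1 ∩ R2 = {C1, C2, C5}.
C1, C5 → C3, C6 applies, adding C3, C6
Closure: {C1, C2, C3, C5, C6}.

C1, C2, C3, C5, C6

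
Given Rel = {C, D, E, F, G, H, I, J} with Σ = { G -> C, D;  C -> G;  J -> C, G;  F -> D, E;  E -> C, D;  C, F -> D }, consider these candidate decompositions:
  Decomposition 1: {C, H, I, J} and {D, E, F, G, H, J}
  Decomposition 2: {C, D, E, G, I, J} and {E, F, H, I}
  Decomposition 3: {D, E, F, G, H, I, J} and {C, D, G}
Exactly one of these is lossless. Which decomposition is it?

Decomposition 1: common = {H, J}, closure = {C, D, G, H, J} → lossy.
Decomposition 2: common = {E, I}, closure = {C, D, E, G, I} → lossy.
Decomposition 3: common = {D, G}, closure = {C, D, G} → lossless.

Decomposition 3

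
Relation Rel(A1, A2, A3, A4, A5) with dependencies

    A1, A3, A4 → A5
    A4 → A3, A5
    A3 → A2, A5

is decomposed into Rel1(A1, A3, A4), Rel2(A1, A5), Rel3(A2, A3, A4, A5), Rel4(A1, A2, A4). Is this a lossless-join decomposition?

Yes

Chase test. Columns are A1, A2, A3, A4, A5; row i has aⱼ where attribute j ∈ Reli, else bᵢⱼ.
Initial tableau (one row per fragment):
  row 1: a1 b12 a3 a4 b15
  row 2: a1 b22 b23 b24 a5
  row 3: b31 a2 a3 a4 a5
  row 4: a1 a2 b43 a4 b45
Rows 1 and 3 agree on A4; apply A4→A3, A5 and equate their A3, A5 entries.
Rows 1 and 4 agree on A4; apply A4→A3, A5 and equate their A3, A5 entries.
Rows 1 and 3 agree on A3; apply A3→A2, A5 and equate their A2, A5 entries.
Row 1 is now all distinguished symbols — the join is lossless.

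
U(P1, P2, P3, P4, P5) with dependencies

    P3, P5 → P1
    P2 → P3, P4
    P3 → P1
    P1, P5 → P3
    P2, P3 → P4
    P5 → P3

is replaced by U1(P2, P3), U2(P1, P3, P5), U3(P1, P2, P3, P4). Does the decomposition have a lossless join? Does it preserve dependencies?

lossy but dependency-preserving

Lossless test (chase): Rows 1 and 3 agree on P2; apply P2→P3, P4 and equate their P3, P4 entries. Rows 1 and 2 agree on P3; apply P3→P1 and equate their P1 entries. No row becomes fully distinguished — the join is lossy.
Dependency preservation: every FD's attributes lie within a single fragment, so each can be enforced locally — preserved.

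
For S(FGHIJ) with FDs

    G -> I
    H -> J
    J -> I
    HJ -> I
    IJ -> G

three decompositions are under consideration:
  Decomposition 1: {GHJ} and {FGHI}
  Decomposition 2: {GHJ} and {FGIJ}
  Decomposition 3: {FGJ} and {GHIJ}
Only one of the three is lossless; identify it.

Decomposition 1

Decomposition 1: common = {GH}, closure = {GHIJ} → lossless.
Decomposition 2: common = {GJ}, closure = {GIJ} → lossy.
Decomposition 3: common = {GJ}, closure = {GIJ} → lossy.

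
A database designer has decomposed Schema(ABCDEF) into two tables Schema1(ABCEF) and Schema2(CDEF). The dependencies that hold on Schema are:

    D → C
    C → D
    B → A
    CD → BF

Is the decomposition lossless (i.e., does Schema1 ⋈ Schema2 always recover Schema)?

Common attributes: Schema1 ∩ Schema2 = {CEF}.
Closure of {CEF}: C → D applies, adding D; CD → BF applies, adding B; B → A applies, adding A. So (CEF)⁺ = {ABCDEF}.
This closure contains every attribute of Schema1, so Schema1 ∩ Schema2 → Schema1. The join is lossless.

Yes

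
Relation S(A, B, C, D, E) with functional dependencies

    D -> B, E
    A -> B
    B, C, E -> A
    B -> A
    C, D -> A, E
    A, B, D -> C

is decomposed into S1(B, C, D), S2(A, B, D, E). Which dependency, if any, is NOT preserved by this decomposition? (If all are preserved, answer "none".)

D → B, E lies within S2.
A → B lies within S2.
B, C, E → A: restricted closure across fragments reaches A.
B → A lies within S2.
C, D → A, E: restricted closure across fragments reaches A, E.
A, B, D → C: restricted closure across fragments reaches C.
Every dependency is enforceable on the fragments, so the decomposition is dependency-preserving.

none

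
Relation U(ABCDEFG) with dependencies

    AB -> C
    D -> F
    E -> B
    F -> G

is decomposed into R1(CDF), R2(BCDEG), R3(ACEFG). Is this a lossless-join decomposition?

No

Chase test. Columns are ABCDEFG; row i has aⱼ where attribute j ∈ Ri, else bᵢⱼ.
Initial tableau (one row per fragment):
  row 1: b11 b12 a3 a4 b15 a6 b17
  row 2: b21 a2 a3 a4 a5 b26 a7
  row 3: a1 b32 a3 b34 a5 a6 a7
Rows 1 and 2 agree on D; apply D→F and equate their F entries.
Rows 2 and 3 agree on E; apply E→B and equate their B entries.
Rows 1 and 2 agree on F; apply F→G and equate their G entries.
No row becomes fully distinguished — the join is lossy.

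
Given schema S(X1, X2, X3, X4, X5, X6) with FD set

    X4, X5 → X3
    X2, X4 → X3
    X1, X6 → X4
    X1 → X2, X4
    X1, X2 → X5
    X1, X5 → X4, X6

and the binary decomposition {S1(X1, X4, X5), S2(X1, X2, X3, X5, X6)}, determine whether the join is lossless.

Common attributes: S1 ∩ S2 = {X1, X5}.
Closure of {X1, X5}: X1 → X2, X4 applies, adding X2, X4; X1, X5 → X4, X6 applies, adding X6; X4, X5 → X3 applies, adding X3. So (X1, X5)⁺ = {X1, X2, X3, X4, X5, X6}.
This closure contains every attribute of S1, so S1 ∩ S2 → S1. The join is lossless.

Yes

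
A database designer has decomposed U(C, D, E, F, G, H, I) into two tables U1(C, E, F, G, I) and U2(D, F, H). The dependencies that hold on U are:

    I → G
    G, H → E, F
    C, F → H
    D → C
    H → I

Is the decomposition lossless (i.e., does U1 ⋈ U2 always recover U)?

No

Common attributes: U1 ∩ U2 = {F}.
No dependency enlarges {F}, so (F)⁺ = {F}.
The closure contains neither all of U1 = {C, E, F, G, I} nor all of U2 = {D, F, H}, so the common attributes are not a superkey of either fragment. The join is lossy.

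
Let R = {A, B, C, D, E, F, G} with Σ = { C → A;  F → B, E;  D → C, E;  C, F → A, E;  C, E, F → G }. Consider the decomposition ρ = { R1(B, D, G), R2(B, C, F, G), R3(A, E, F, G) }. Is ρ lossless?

No

Chase test. Columns are A, B, C, D, E, F, G; row i has aⱼ where attribute j ∈ Ri, else bᵢⱼ.
Initial tableau (one row per fragment):
  row 1: b11 a2 b13 a4 b15 b16 a7
  row 2: b21 a2 a3 b24 b25 a6 a7
  row 3: a1 b32 b33 b34 a5 a6 a7
Rows 2 and 3 agree on F; apply F→B, E and equate their B, E entries.
No row becomes fully distinguished — the join is lossy.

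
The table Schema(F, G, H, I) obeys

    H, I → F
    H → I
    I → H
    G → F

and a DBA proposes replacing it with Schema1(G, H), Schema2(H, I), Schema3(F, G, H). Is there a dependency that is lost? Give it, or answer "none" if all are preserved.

H, I → F: restricted closure across fragments reaches F.
H → I lies within Schema2.
I → H lies within Schema2.
G → F lies within Schema3.
Every dependency is enforceable on the fragments, so the decomposition is dependency-preserving.

none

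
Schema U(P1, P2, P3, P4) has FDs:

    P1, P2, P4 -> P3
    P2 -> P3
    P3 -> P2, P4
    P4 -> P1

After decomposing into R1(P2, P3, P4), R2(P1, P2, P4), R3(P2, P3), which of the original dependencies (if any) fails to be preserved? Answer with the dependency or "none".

P1, P2, P4 → P3: restricted closure across fragments reaches P3.
P2 → P3 lies within R1.
P3 → P2, P4 lies within R1.
P4 → P1 lies within R2.
Every dependency is enforceable on the fragments, so the decomposition is dependency-preserving.

none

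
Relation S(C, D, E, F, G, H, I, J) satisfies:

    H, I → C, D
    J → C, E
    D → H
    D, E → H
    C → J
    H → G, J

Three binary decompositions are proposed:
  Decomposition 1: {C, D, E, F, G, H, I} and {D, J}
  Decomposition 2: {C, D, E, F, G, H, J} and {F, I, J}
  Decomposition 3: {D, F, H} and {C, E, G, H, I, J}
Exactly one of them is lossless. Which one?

Decomposition 1: common = {D}, closure = {C, D, E, G, H, J} → lossless.
Decomposition 2: common = {F, J}, closure = {C, E, F, J} → lossy.
Decomposition 3: common = {H}, closure = {C, E, G, H, J} → lossy.

Decomposition 1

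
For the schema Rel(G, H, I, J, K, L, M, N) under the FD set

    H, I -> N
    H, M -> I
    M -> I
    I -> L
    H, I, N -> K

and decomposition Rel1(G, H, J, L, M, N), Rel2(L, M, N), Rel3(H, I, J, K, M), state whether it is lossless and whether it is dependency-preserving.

lossless but not dependency-preserving

Lossless test (chase): Rows 1 and 3 agree on H, M; apply H, M→I and equate their I entries. Rows 1 and 2 agree on M; apply M→I and equate their I entries. Rows 1 and 3 agree on I; apply I→L and equate their L entries. Rows 1 and 3 agree on H, I; apply H, I→N and equate their N entries. Rows 1 and 3 agree on H, I, N; apply H, I, N→K and equate their K entries. Row 1 is now all distinguished symbols — the join is lossless.
Dependency preservation: the restricted closure of {H, I} across the fragments never reaches {N}, so H, I → N cannot be enforced without a join — not preserved.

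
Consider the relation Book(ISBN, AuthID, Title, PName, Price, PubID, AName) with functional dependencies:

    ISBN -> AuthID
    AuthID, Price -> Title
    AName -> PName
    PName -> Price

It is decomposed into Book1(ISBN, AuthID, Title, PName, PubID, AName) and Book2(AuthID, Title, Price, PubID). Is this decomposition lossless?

Common attributes: Book1 ∩ Book2 = {AuthID, Title, PubID}.
No dependency enlarges {AuthID, Title, PubID}, so (AuthID, Title, PubID)⁺ = {AuthID, Title, PubID}.
The closure contains neither all of Book1 = {ISBN, AuthID, Title, PName, PubID, AName} nor all of Book2 = {AuthID, Title, Price, PubID}, so the common attributes are not a superkey of either fragment. The join is lossy.

No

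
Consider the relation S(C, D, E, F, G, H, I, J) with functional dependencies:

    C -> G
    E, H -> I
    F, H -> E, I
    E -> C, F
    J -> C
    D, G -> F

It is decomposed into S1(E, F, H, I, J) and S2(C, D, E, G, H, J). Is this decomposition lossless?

Yes

Common attributes: S1 ∩ S2 = {E, H, J}.
Closure of {E, H, J}: E, H → I applies, adding I; E → C, F applies, adding C, F; C → G applies, adding G. So (E, H, J)⁺ = {C, E, F, G, H, I, J}.
This closure contains every attribute of S1, so S1 ∩ S2 → S1. The join is lossless.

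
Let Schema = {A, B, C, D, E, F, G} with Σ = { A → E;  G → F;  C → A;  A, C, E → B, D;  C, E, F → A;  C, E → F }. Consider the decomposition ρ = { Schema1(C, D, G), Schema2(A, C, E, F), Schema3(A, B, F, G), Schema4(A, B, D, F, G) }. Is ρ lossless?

No

Chase test. Columns are A, B, C, D, E, F, G; row i has aⱼ where attribute j ∈ Schemai, else bᵢⱼ.
Initial tableau (one row per fragment):
  row 1: b11 b12 a3 a4 b15 b16 a7
  row 2: a1 b22 a3 b24 a5 a6 b27
  row 3: a1 a2 b33 b34 b35 a6 a7
  row 4: a1 a2 b43 a4 b45 a6 a7
Rows 2 and 3 agree on A; apply A→E and equate their E entries.
Rows 2 and 4 agree on A; apply A→E and equate their E entries.
Rows 1 and 3 agree on G; apply G→F and equate their F entries.
Rows 1 and 2 agree on C; apply C→A and equate their A entries.
Rows 1 and 2 agree on A; apply A→E and equate their E entries.
Rows 1 and 2 agree on A, C, E; apply A, C, E→B, D and equate their B, D entries.
No row becomes fully distinguished — the join is lossy.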